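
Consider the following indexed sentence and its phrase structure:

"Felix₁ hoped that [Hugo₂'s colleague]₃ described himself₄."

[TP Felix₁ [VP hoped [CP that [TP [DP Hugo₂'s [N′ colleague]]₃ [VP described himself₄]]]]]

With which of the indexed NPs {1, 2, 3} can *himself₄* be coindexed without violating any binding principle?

*himself* is an anaphor, so Principle A applies: it must be bound in its binding domain.
Binding domain of *himself₄*: the embedded TP, whose subject is [Hugo₂'s colleague]₃.
*Felix₁* c-commands the anaphor but is outside its binding domain → cannot satisfy Principle A.
*Hugo₂* does not c-command the anaphor → cannot bind it.
*[Hugo₂'s colleague]₃* c-commands the anaphor within its binding domain → licit binder.

{3}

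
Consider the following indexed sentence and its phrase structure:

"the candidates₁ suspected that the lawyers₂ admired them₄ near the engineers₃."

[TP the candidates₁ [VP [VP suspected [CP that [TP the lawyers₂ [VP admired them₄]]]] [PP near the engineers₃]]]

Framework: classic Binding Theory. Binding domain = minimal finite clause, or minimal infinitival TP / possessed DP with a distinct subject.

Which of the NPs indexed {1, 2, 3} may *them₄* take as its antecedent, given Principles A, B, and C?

*them* is a pronoun, so Principle B applies: it must be free in its binding domain.
Binding domain of *them₄*: the embedded TP, whose subject is the lawyers₂.
*the candidates₁* c-commands the pronoun but from outside its binding domain, and is not c-commanded by it → coindexation permitted.
*the lawyers₂* c-commands the pronoun within its binding domain → coindexation would violate Principle B.
*the engineers₃* and the pronoun do not c-command one another → neither Principle B nor Principle C is at stake; coindexation permitted.

{1, 3}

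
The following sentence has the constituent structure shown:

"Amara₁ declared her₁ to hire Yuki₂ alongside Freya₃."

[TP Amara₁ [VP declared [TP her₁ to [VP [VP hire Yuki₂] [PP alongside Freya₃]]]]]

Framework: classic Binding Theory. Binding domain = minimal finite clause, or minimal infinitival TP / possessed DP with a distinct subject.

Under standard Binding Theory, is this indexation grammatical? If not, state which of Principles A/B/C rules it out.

The two coindexed NPs are *Amara₁* and *her₁*.
*her₁* is a pronoun. Its binding domain is the matrix TP, whose subject is Amara₁.
*Amara₁* c-commands it within that domain and carries the same index.
The pronoun is locally bound → Principle B violation.

Principle B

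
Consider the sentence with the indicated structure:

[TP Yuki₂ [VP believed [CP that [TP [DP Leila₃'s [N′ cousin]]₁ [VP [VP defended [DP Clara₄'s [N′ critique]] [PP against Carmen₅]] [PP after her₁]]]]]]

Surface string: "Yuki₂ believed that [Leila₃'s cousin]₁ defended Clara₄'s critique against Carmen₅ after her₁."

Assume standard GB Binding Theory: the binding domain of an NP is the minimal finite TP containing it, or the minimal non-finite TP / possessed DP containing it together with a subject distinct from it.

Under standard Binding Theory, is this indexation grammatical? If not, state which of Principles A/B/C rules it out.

The two coindexed NPs are *[Leila₃'s cousin]₁* and *her₁*.
*her₁* is a pronoun. Its binding domain is the embedded TP, whose subject is [Leila₃'s cousin]₁.
*[Leila₃'s cousin]₁* c-commands it within that domain and carries the same index.
The pronoun is locally bound → Principle B violation.

Principle B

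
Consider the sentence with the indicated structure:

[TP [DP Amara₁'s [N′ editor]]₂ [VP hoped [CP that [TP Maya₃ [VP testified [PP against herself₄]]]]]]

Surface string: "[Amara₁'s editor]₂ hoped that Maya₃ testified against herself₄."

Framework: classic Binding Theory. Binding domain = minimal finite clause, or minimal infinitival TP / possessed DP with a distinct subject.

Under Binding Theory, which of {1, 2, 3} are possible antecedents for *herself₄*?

{3}

*herself* is an anaphor, so Principle A applies: it must be bound in its binding domain.
Binding domain of *herself₄*: the embedded TP, whose subject is Maya₃.
*Amara₁* does not c-command the anaphor → cannot bind it.
*[Amara₁'s editor]₂* c-commands the anaphor but is outside its binding domain → cannot satisfy Principle A.
*Maya₃* c-commands the anaphor within its binding domain → licit binder.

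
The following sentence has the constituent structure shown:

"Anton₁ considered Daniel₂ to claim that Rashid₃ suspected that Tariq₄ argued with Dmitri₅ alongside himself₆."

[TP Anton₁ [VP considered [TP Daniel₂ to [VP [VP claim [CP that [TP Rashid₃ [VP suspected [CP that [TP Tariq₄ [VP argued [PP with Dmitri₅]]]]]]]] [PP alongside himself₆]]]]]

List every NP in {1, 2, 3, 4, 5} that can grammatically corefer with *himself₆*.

*himself* is an anaphor, so Principle A applies: it must be bound in its binding domain.
Binding domain of *himself₆*: the embedded TP, whose subject is Daniel₂.
*Anton₁* c-commands the anaphor but is outside its binding domain → cannot satisfy Principle A.
*Daniel₂* c-commands the anaphor within its binding domain → licit binder.
*Rashid₃* does not c-command the anaphor → cannot bind it.
*Tariq₄* does not c-command the anaphor → cannot bind it.
*Dmitri₅* does not c-command the anaphor → cannot bind it.

{2}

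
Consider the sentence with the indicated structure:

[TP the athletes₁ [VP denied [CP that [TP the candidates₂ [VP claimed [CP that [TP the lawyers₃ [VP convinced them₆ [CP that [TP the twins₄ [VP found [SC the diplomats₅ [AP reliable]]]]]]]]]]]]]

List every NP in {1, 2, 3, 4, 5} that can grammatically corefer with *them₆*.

*them* is a pronoun, so Principle B applies: it must be free in its binding domain.
Binding domain of *them₆*: the embedded TP, whose subject is the lawyers₃.
*the athletes₁* c-commands the pronoun but from outside its binding domain, and is not c-commanded by it → coindexation permitted.
*the candidates₂* c-commands the pronoun but from outside its binding domain, and is not c-commanded by it → coindexation permitted.
*the lawyers₃* c-commands the pronoun within its binding domain → coindexation would violate Principle B.
*the twins₄*: the pronoun c-commands this R-expression → coindexation would violate Principle C on *the twins₄*.
*the diplomats₅*: the pronoun c-commands this R-expression → coindexation would violate Principle C on *the diplomats₅*.

{1, 2}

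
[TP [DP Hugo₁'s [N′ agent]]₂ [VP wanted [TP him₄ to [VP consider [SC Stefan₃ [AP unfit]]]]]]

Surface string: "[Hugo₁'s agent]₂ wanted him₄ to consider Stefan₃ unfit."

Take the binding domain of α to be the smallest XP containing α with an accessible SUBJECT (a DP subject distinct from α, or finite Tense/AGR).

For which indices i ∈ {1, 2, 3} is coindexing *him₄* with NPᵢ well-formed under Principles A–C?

*him* is a pronoun, so Principle B applies: it must be free in its binding domain.
Binding domain of *him₄*: the matrix TP, whose subject is [Hugo₁'s agent]₂.
*Hugo₁* and the pronoun do not c-command one another → neither Principle B nor Principle C is at stake; coindexation permitted.
*[Hugo₁'s agent]₂* c-commands the pronoun within its binding domain → coindexation would violate Principle B.
*Stefan₃*: the pronoun c-commands this R-expression → coindexation would violate Principle C on *Stefan₃*.

{1}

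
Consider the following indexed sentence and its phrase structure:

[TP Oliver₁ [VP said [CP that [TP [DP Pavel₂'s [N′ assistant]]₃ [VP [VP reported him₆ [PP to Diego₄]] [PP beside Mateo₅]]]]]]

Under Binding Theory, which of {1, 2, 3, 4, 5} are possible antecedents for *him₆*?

*him* is a pronoun, so Principle B applies: it must be free in its binding domain.
Binding domain of *him₆*: the embedded TP, whose subject is [Pavel₂'s assistant]₃.
*Oliver₁* c-commands the pronoun but from outside its binding domain, and is not c-commanded by it → coindexation permitted.
*Pavel₂* and the pronoun do not c-command one another → neither Principle B nor Principle C is at stake; coindexation permitted.
*[Pavel₂'s assistant]₃* c-commands the pronoun within its binding domain → coindexation would violate Principle B.
*Diego₄*: the pronoun c-commands this R-expression → coindexation would violate Principle C on *Diego₄*.
*Mateo₅* and the pronoun do not c-command one another → neither Principle B nor Principle C is at stake; coindexation permitted.

{1, 2, 5}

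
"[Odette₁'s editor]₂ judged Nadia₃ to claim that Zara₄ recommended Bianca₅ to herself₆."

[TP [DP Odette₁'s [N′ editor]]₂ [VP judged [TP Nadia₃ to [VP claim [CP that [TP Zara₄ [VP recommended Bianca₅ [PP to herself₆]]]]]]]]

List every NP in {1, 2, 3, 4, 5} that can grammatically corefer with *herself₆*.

*herself* is an anaphor, so Principle A applies: it must be bound in its binding domain.
Binding domain of *herself₆*: the embedded TP, whose subject is Zara₄.
*Odette₁* does not c-command the anaphor → cannot bind it.
*[Odette₁'s editor]₂* c-commands the anaphor but is outside its binding domain → cannot satisfy Principle A.
*Nadia₃* c-commands the anaphor but is outside its binding domain → cannot satisfy Principle A.
*Zara₄* c-commands the anaphor within its binding domain → licit binder.
*Bianca₅* c-commands the anaphor within its binding domain → licit binder.

{4, 5}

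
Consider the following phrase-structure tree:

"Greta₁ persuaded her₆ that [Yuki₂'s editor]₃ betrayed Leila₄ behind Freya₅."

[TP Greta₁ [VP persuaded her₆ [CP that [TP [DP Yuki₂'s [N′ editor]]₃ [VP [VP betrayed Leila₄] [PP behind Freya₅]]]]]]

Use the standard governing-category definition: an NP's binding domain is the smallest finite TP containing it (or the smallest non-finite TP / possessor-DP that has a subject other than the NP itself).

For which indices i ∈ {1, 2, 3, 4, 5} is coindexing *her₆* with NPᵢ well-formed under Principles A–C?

none

*her* is a pronoun, so Principle B applies: it must be free in its binding domain.
Binding domain of *her₆*: the matrix TP, whose subject is Greta₁.
*Greta₁* c-commands the pronoun within its binding domain → coindexation would violate Principle B.
*Yuki₂*: the pronoun c-commands this R-expression → coindexation would violate Principle C on *Yuki₂*.
*[Yuki₂'s editor]₃*: the pronoun c-commands this R-expression → coindexation would violate Principle C on *[Yuki₂'s editor]₃*.
*Leila₄*: the pronoun c-commands this R-expression → coindexation would violate Principle C on *Leila₄*.
*Freya₅*: the pronoun c-commands this R-expression → coindexation would violate Principle C on *Freya₅*.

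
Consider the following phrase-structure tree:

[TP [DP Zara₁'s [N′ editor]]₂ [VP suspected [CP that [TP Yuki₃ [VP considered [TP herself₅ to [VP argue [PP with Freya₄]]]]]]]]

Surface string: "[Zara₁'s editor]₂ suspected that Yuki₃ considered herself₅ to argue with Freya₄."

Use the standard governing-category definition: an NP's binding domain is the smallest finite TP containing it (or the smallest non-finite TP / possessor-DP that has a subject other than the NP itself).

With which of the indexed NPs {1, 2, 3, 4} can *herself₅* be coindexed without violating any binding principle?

*herself* is an anaphor, so Principle A applies: it must be bound in its binding domain.
Binding domain of *herself₅*: the embedded TP, whose subject is Yuki₃.
*Zara₁* does not c-command the anaphor → cannot bind it.
*[Zara₁'s editor]₂* c-commands the anaphor but is outside its binding domain → cannot satisfy Principle A.
*Yuki₃* c-commands the anaphor within its binding domain → licit binder.
*Freya₄* does not c-command the anaphor → cannot bind it.

{3}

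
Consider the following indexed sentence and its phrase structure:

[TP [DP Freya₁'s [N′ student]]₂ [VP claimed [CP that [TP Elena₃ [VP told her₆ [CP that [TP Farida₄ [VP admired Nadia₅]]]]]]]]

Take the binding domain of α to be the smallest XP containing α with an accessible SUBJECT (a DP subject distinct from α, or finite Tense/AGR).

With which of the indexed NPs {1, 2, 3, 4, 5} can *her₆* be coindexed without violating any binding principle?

{1, 2}

*her* is a pronoun, so Principle B applies: it must be free in its binding domain.
Binding domain of *her₆*: the embedded TP, whose subject is Elena₃.
*Freya₁* and the pronoun do not c-command one another → neither Principle B nor Principle C is at stake; coindexation permitted.
*[Freya₁'s student]₂* c-commands the pronoun but from outside its binding domain, and is not c-commanded by it → coindexation permitted.
*Elena₃* c-commands the pronoun within its binding domain → coindexation would violate Principle B.
*Farida₄*: the pronoun c-commands this R-expression → coindexation would violate Principle C on *Farida₄*.
*Nadia₅*: the pronoun c-commands this R-expression → coindexation would violate Principle C on *Nadia₅*.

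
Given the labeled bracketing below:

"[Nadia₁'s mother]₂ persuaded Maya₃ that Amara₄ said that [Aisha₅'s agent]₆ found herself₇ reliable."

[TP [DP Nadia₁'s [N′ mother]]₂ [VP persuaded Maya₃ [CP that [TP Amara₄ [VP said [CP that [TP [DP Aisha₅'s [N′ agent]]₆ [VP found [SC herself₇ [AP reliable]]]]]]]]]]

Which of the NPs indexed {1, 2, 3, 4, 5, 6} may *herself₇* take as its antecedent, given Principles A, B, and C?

{6}

*herself* is an anaphor, so Principle A applies: it must be bound in its binding domain.
Binding domain of *herself₇*: the embedded TP, whose subject is [Aisha₅'s agent]₆.
*Nadia₁* does not c-command the anaphor → cannot bind it.
*[Nadia₁'s mother]₂* c-commands the anaphor but is outside its binding domain → cannot satisfy Principle A.
*Maya₃* c-commands the anaphor but is outside its binding domain → cannot satisfy Principle A.
*Amara₄* c-commands the anaphor but is outside its binding domain → cannot satisfy Principle A.
*Aisha₅* does not c-command the anaphor → cannot bind it.
*[Aisha₅'s agent]₆* c-commands the anaphor within its binding domain → licit binder.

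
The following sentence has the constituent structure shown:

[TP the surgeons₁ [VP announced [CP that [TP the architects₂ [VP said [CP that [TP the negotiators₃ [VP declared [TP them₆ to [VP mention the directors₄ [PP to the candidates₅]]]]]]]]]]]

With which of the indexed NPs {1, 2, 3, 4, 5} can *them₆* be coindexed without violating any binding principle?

{1, 2}

*them* is a pronoun, so Principle B applies: it must be free in its binding domain.
Binding domain of *them₆*: the embedded TP, whose subject is the negotiators₃.
*the surgeons₁* c-commands the pronoun but from outside its binding domain, and is not c-commanded by it → coindexation permitted.
*the architects₂* c-commands the pronoun but from outside its binding domain, and is not c-commanded by it → coindexation permitted.
*the negotiators₃* c-commands the pronoun within its binding domain → coindexation would violate Principle B.
*the directors₄*: the pronoun c-commands this R-expression → coindexation would violate Principle C on *the directors₄*.
*the candidates₅*: the pronoun c-commands this R-expression → coindexation would violate Principle C on *the candidates₅*.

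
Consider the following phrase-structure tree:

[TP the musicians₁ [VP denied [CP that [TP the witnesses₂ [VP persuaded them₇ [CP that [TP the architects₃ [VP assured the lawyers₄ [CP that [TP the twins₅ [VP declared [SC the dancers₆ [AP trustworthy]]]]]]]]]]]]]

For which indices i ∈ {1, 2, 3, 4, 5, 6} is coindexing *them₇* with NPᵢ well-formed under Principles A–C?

{1}

*them* is a pronoun, so Principle B applies: it must be free in its binding domain.
Binding domain of *them₇*: the embedded TP, whose subject is the witnesses₂.
*the musicians₁* c-commands the pronoun but from outside its binding domain, and is not c-commanded by it → coindexation permitted.
*the witnesses₂* c-commands the pronoun within its binding domain → coindexation would violate Principle B.
*the architects₃*: the pronoun c-commands this R-expression → coindexation would violate Principle C on *the architects₃*.
*the lawyers₄*: the pronoun c-commands this R-expression → coindexation would violate Principle C on *the lawyers₄*.
*the twins₅*: the pronoun c-commands this R-expression → coindexation would violate Principle C on *the twins₅*.
*the dancers₆*: the pronoun c-commands this R-expression → coindexation would violate Principle C on *the dancers₆*.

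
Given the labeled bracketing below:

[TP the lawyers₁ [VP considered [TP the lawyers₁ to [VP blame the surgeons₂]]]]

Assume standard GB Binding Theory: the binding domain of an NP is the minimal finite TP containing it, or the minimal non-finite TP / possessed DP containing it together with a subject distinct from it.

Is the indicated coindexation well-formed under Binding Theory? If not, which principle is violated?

Principle C

The two coindexed NPs are *the lawyers₁* (the lower occurrence) and *the lawyers₁* (the higher occurrence).
*the lawyers₁* (the lower occurrence) is an R-expression. Principle C requires it to be free everywhere.
*the lawyers₁* (the higher occurrence) c-commands it and carries the same index.
The R-expression is bound → Principle C violation.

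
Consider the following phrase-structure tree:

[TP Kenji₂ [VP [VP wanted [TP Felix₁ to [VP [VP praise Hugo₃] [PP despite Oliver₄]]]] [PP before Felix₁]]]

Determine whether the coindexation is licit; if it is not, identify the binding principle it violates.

The two coindexed NPs are *Felix₁* and *Felix₁*.
*Felix₁* is an R-expression; no coindexed NP c-commands it, so Principle C holds.
*Felix₁* is an R-expression; *Felix₁* does not c-command it, and no other NP shares its index, so Principle C is satisfied.
All principles are respected.

grammatical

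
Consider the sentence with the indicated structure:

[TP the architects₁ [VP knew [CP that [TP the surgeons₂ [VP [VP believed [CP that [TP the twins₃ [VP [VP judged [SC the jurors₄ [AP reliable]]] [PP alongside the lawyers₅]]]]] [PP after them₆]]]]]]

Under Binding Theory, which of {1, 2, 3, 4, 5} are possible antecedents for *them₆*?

*them* is a pronoun, so Principle B applies: it must be free in its binding domain.
Binding domain of *them₆*: the embedded TP, whose subject is the surgeons₂.
*the architects₁* c-commands the pronoun but from outside its binding domain, and is not c-commanded by it → coindexation permitted.
*the surgeons₂* c-commands the pronoun within its binding domain → coindexation would violate Principle B.
*the twins₃* and the pronoun do not c-command one another → neither Principle B nor Principle C is at stake; coindexation permitted.
*the jurors₄* and the pronoun do not c-command one another → neither Principle B nor Principle C is at stake; coindexation permitted.
*the lawyers₅* and the pronoun do not c-command one another → neither Principle B nor Principle C is at stake; coindexation permitted.

{1, 3, 4, 5}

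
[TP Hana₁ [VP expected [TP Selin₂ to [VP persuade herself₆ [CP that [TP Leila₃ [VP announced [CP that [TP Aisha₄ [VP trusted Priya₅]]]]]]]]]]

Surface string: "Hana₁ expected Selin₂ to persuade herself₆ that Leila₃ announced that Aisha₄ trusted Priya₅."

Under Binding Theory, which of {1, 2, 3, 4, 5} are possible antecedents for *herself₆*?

*herself* is an anaphor, so Principle A applies: it must be bound in its binding domain.
Binding domain of *herself₆*: the embedded TP, whose subject is Selin₂.
*Hana₁* c-commands the anaphor but is outside its binding domain → cannot satisfy Principle A.
*Selin₂* c-commands the anaphor within its binding domain → licit binder.
*Leila₃* does not c-command the anaphor → cannot bind it.
*Aisha₄* does not c-command the anaphor → cannot bind it.
*Priya₅* does not c-command the anaphor → cannot bind it.

{2}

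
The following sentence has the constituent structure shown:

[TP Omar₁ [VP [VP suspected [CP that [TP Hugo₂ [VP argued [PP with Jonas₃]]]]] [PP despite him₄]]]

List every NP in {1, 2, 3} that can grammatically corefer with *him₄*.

*him* is a pronoun, so Principle B applies: it must be free in its binding domain.
Binding domain of *him₄*: the matrix TP, whose subject is Omar₁.
*Omar₁* c-commands the pronoun within its binding domain → coindexation would violate Principle B.
*Hugo₂* and the pronoun do not c-command one another → neither Principle B nor Principle C is at stake; coindexation permitted.
*Jonas₃* and the pronoun do not c-command one another → neither Principle B nor Principle C is at stake; coindexation permitted.

{2, 3}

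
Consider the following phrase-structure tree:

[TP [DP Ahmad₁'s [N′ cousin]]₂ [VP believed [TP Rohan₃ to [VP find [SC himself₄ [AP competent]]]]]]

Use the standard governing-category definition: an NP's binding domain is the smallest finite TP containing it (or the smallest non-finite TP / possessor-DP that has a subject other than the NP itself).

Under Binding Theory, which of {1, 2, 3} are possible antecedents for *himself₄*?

*himself* is an anaphor, so Principle A applies: it must be bound in its binding domain.
Binding domain of *himself₄*: the embedded TP, whose subject is Rohan₃.
*Ahmad₁* does not c-command the anaphor → cannot bind it.
*[Ahmad₁'s cousin]₂* c-commands the anaphor but is outside its binding domain → cannot satisfy Principle A.
*Rohan₃* c-commands the anaphor within its binding domain → licit binder.

{3}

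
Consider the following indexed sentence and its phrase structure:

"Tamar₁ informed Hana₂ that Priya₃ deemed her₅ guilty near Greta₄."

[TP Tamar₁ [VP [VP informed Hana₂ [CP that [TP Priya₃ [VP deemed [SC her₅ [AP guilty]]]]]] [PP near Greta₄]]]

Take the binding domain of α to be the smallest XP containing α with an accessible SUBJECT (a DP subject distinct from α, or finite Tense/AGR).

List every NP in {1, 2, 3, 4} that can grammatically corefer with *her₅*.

{1, 2, 4}

*her* is a pronoun, so Principle B applies: it must be free in its binding domain.
Binding domain of *her₅*: the embedded TP, whose subject is Priya₃.
*Tamar₁* c-commands the pronoun but from outside its binding domain, and is not c-commanded by it → coindexation permitted.
*Hana₂* c-commands the pronoun but from outside its binding domain, and is not c-commanded by it → coindexation permitted.
*Priya₃* c-commands the pronoun within its binding domain → coindexation would violate Principle B.
*Greta₄* and the pronoun do not c-command one another → neither Principle B nor Principle C is at stake; coindexation permitted.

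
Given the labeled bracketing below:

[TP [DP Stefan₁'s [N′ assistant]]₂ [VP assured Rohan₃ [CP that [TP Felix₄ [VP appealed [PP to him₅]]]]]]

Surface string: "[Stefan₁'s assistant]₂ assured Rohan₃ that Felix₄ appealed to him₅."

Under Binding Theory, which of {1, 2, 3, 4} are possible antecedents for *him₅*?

{1, 2, 3}

*him* is a pronoun, so Principle B applies: it must be free in its binding domain.
Binding domain of *him₅*: the embedded TP, whose subject is Felix₄.
*Stefan₁* and the pronoun do not c-command one another → neither Principle B nor Principle C is at stake; coindexation permitted.
*[Stefan₁'s assistant]₂* c-commands the pronoun but from outside its binding domain, and is not c-commanded by it → coindexation permitted.
*Rohan₃* c-commands the pronoun but from outside its binding domain, and is not c-commanded by it → coindexation permitted.
*Felix₄* c-commands the pronoun within its binding domain → coindexation would violate Principle B.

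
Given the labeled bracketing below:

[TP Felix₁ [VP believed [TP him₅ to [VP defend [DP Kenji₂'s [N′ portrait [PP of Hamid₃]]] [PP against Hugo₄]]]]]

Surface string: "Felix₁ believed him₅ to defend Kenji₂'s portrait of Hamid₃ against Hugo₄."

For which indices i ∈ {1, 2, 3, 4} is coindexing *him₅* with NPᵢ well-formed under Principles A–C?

none

*him* is a pronoun, so Principle B applies: it must be free in its binding domain.
Binding domain of *him₅*: the matrix TP, whose subject is Felix₁.
*Felix₁* c-commands the pronoun within its binding domain → coindexation would violate Principle B.
*Kenji₂*: the pronoun c-commands this R-expression → coindexation would violate Principle C on *Kenji₂*.
*Hamid₃*: the pronoun c-commands this R-expression → coindexation would violate Principle C on *Hamid₃*.
*Hugo₄*: the pronoun c-commands this R-expression → coindexation would violate Principle C on *Hugo₄*.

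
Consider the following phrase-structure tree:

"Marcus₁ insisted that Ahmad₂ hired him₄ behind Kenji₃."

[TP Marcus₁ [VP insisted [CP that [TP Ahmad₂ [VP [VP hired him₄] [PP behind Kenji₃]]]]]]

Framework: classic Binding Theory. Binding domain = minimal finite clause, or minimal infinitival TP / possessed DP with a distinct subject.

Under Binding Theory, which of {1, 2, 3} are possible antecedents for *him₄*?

*him* is a pronoun, so Principle B applies: it must be free in its binding domain.
Binding domain of *him₄*: the embedded TP, whose subject is Ahmad₂.
*Marcus₁* c-commands the pronoun but from outside its binding domain, and is not c-commanded by it → coindexation permitted.
*Ahmad₂* c-commands the pronoun within its binding domain → coindexation would violate Principle B.
*Kenji₃* and the pronoun do not c-command one another → neither Principle B nor Principle C is at stake; coindexation permitted.

{1, 3}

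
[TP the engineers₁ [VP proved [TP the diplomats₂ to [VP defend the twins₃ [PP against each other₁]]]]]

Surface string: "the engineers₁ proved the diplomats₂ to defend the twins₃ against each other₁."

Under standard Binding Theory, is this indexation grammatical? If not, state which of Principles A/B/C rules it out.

Principle A

The two coindexed NPs are *the engineers₁* and *each other₁*.
*each other₁* is an anaphor. Principle A requires it to be bound within its binding domain — the embedded TP, whose subject is the diplomats₂.
Within that domain it is c-commanded by *the diplomats₂*, *the twins₃*, none of which share its index.
*the engineers₁* does c-command the anaphor, but from outside its binding domain.
The anaphor is unbound in its domain → Principle A violation.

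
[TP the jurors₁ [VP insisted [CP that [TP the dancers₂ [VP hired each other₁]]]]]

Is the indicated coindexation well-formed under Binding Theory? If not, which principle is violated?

Principle A

The two coindexed NPs are *the jurors₁* and *each other₁*.
*each other₁* is an anaphor. Principle A requires it to be bound within its binding domain — the embedded TP, whose subject is the dancers₂.
Within that domain it is c-commanded by *the dancers₂*, which does not share its index.
*the jurors₁* does c-command the anaphor, but from outside its binding domain.
The anaphor is unbound in its domain → Principle A violation.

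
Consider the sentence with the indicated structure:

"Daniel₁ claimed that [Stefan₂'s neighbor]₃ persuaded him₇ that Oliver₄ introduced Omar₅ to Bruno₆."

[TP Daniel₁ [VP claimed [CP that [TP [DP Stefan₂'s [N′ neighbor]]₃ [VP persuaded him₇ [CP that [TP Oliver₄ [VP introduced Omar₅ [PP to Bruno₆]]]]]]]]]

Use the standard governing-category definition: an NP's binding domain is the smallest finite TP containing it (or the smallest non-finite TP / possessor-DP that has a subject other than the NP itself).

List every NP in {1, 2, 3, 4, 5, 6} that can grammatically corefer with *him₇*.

{1, 2}

*him* is a pronoun, so Principle B applies: it must be free in its binding domain.
Binding domain of *him₇*: the embedded TP, whose subject is [Stefan₂'s neighbor]₃.
*Daniel₁* c-commands the pronoun but from outside its binding domain, and is not c-commanded by it → coindexation permitted.
*Stefan₂* and the pronoun do not c-command one another → neither Principle B nor Principle C is at stake; coindexation permitted.
*[Stefan₂'s neighbor]₃* c-commands the pronoun within its binding domain → coindexation would violate Principle B.
*Oliver₄*: the pronoun c-commands this R-expression → coindexation would violate Principle C on *Oliver₄*.
*Omar₅*: the pronoun c-commands this R-expression → coindexation would violate Principle C on *Omar₅*.
*Bruno₆*: the pronoun c-commands this R-expression → coindexation would violate Principle C on *Bruno₆*.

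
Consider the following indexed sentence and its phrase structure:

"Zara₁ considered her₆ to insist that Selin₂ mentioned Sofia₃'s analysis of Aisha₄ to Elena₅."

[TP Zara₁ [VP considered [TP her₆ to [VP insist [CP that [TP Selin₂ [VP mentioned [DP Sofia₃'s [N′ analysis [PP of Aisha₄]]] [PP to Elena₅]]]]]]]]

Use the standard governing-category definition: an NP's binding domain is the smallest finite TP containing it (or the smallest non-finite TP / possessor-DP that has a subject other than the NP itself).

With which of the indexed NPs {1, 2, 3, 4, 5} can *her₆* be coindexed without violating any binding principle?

*her* is a pronoun, so Principle B applies: it must be free in its binding domain.
Binding domain of *her₆*: the matrix TP, whose subject is Zara₁.
*Zara₁* c-commands the pronoun within its binding domain → coindexation would violate Principle B.
*Selin₂*: the pronoun c-commands this R-expression → coindexation would violate Principle C on *Selin₂*.
*Sofia₃*: the pronoun c-commands this R-expression → coindexation would violate Principle C on *Sofia₃*.
*Aisha₄*: the pronoun c-commands this R-expression → coindexation would violate Principle C on *Aisha₄*.
*Elena₅*: the pronoun c-commands this R-expression → coindexation would violate Principle C on *Elena₅*.

none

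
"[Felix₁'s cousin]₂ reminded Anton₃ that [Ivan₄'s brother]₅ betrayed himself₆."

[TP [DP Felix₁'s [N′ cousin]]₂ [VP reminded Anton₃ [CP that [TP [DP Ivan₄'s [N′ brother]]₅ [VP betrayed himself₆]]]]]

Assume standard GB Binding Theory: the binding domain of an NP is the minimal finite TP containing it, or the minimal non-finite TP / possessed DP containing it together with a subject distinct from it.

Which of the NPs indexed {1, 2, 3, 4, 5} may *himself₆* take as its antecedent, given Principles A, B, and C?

*himself* is an anaphor, so Principle A applies: it must be bound in its binding domain.
Binding domain of *himself₆*: the embedded TP, whose subject is [Ivan₄'s brother]₅.
*Felix₁* does not c-command the anaphor → cannot bind it.
*[Felix₁'s cousin]₂* c-commands the anaphor but is outside its binding domain → cannot satisfy Principle A.
*Anton₃* c-commands the anaphor but is outside its binding domain → cannot satisfy Principle A.
*Ivan₄* does not c-command the anaphor → cannot bind it.
*[Ivan₄'s brother]₅* c-commands the anaphor within its binding domain → licit binder.

{5}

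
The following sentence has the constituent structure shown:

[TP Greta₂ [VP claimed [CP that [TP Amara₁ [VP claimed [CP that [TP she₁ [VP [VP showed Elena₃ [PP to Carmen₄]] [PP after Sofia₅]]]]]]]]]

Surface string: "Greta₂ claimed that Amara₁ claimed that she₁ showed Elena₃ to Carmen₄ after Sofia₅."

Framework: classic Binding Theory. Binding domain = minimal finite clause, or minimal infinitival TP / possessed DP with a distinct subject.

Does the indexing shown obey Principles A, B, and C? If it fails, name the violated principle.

The two coindexed NPs are *Amara₁* and *she₁*.
*she₁* is a pronoun; nothing c-commands it within its binding domain (the embedded TP.), so Principle B holds trivially.
*Amara₁* is an R-expression; *she₁* does not c-command it, and no other NP shares its index, so Principle C is satisfied.
All principles are respected.

grammatical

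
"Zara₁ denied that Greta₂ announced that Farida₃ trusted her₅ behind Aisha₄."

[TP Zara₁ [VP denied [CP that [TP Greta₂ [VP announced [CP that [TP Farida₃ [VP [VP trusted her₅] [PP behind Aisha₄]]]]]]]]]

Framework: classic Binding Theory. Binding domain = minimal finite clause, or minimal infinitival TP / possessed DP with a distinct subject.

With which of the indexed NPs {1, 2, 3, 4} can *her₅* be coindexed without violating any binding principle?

{1, 2, 4}

*her* is a pronoun, so Principle B applies: it must be free in its binding domain.
Binding domain of *her₅*: the embedded TP, whose subject is Farida₃.
*Zara₁* c-commands the pronoun but from outside its binding domain, and is not c-commanded by it → coindexation permitted.
*Greta₂* c-commands the pronoun but from outside its binding domain, and is not c-commanded by it → coindexation permitted.
*Farida₃* c-commands the pronoun within its binding domain → coindexation would violate Principle B.
*Aisha₄* and the pronoun do not c-command one another → neither Principle B nor Principle C is at stake; coindexation permitted.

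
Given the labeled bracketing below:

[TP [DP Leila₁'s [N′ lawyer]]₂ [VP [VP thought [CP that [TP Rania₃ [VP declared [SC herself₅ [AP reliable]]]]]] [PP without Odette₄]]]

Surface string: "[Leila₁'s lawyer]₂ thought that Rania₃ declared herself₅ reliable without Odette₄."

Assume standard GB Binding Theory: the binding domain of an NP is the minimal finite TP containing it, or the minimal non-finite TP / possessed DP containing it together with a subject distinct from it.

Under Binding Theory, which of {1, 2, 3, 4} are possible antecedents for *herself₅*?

{3}

*herself* is an anaphor, so Principle A applies: it must be bound in its binding domain.
Binding domain of *herself₅*: the embedded TP, whose subject is Rania₃.
*Leila₁* does not c-command the anaphor → cannot bind it.
*[Leila₁'s lawyer]₂* c-commands the anaphor but is outside its binding domain → cannot satisfy Principle A.
*Rania₃* c-commands the anaphor within its binding domain → licit binder.
*Odette₄* does not c-command the anaphor → cannot bind it.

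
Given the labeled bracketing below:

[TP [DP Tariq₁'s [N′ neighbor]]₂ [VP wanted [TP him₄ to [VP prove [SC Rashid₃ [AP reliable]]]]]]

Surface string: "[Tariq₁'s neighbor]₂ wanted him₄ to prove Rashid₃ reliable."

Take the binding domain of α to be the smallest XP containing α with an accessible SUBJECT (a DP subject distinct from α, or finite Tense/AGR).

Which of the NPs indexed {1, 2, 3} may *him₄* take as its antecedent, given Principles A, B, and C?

*him* is a pronoun, so Principle B applies: it must be free in its binding domain.
Binding domain of *him₄*: the matrix TP, whose subject is [Tariq₁'s neighbor]₂.
*Tariq₁* and the pronoun do not c-command one another → neither Principle B nor Principle C is at stake; coindexation permitted.
*[Tariq₁'s neighbor]₂* c-commands the pronoun within its binding domain → coindexation would violate Principle B.
*Rashid₃*: the pronoun c-commands this R-expression → coindexation would violate Principle C on *Rashid₃*.

{1}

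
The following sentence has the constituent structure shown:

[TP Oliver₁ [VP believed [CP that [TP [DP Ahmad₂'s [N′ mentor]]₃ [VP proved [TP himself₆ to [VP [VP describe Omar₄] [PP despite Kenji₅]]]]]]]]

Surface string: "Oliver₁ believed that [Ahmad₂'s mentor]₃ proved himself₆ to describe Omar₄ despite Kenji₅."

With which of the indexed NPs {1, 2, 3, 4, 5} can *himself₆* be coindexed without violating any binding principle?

{3}

*himself* is an anaphor, so Principle A applies: it must be bound in its binding domain.
Binding domain of *himself₆*: the embedded TP, whose subject is [Ahmad₂'s mentor]₃.
*Oliver₁* c-commands the anaphor but is outside its binding domain → cannot satisfy Principle A.
*Ahmad₂* does not c-command the anaphor → cannot bind it.
*[Ahmad₂'s mentor]₃* c-commands the anaphor within its binding domain → licit binder.
*Omar₄* does not c-command the anaphor → cannot bind it.
*Kenji₅* does not c-command the anaphor → cannot bind it.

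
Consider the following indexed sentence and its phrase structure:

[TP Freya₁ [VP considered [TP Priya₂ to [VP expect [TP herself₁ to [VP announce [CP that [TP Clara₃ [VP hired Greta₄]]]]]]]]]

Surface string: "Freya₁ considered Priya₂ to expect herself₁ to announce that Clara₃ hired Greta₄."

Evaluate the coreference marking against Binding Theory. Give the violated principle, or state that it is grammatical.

The two coindexed NPs are *Freya₁* and *herself₁*.
*herself₁* is an anaphor. Principle A requires it to be bound within its binding domain — the embedded TP, whose subject is Priya₂.
Within that domain it is c-commanded by *Priya₂*, which does not share its index.
*Freya₁* does c-command the anaphor, but from outside its binding domain.
The anaphor is unbound in its domain → Principle A violation.

Principle A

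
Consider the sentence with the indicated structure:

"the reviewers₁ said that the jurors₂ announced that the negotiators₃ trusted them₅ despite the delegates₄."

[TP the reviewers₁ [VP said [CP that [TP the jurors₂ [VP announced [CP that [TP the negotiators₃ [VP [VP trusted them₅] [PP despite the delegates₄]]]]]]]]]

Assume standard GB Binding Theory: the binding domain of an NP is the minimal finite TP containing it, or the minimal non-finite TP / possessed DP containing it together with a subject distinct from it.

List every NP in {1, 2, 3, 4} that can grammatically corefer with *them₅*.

{1, 2, 4}

*them* is a pronoun, so Principle B applies: it must be free in its binding domain.
Binding domain of *them₅*: the embedded TP, whose subject is the negotiators₃.
*the reviewers₁* c-commands the pronoun but from outside its binding domain, and is not c-commanded by it → coindexation permitted.
*the jurors₂* c-commands the pronoun but from outside its binding domain, and is not c-commanded by it → coindexation permitted.
*the negotiators₃* c-commands the pronoun within its binding domain → coindexation would violate Principle B.
*the delegates₄* and the pronoun do not c-command one another → neither Principle B nor Principle C is at stake; coindexation permitted.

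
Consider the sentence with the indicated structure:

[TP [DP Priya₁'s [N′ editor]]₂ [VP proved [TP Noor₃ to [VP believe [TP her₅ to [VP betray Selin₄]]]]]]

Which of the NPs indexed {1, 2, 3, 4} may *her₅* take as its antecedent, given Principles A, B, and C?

{1, 2}

*her* is a pronoun, so Principle B applies: it must be free in its binding domain.
Binding domain of *her₅*: the embedded TP, whose subject is Noor₃.
*Priya₁* and the pronoun do not c-command one another → neither Principle B nor Principle C is at stake; coindexation permitted.
*[Priya₁'s editor]₂* c-commands the pronoun but from outside its binding domain, and is not c-commanded by it → coindexation permitted.
*Noor₃* c-commands the pronoun within its binding domain → coindexation would violate Principle B.
*Selin₄*: the pronoun c-commands this R-expression → coindexation would violate Principle C on *Selin₄*.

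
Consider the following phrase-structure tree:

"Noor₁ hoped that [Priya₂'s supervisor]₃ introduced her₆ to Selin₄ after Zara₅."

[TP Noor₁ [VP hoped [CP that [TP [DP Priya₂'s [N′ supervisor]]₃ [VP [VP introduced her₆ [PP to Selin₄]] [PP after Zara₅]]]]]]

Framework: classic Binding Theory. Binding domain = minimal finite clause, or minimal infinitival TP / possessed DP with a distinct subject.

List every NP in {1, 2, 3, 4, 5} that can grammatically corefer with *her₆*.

*her* is a pronoun, so Principle B applies: it must be free in its binding domain.
Binding domain of *her₆*: the embedded TP, whose subject is [Priya₂'s supervisor]₃.
*Noor₁* c-commands the pronoun but from outside its binding domain, and is not c-commanded by it → coindexation permitted.
*Priya₂* and the pronoun do not c-command one another → neither Principle B nor Principle C is at stake; coindexation permitted.
*[Priya₂'s supervisor]₃* c-commands the pronoun within its binding domain → coindexation would violate Principle B.
*Selin₄*: the pronoun c-commands this R-expression → coindexation would violate Principle C on *Selin₄*.
*Zara₅* and the pronoun do not c-command one another → neither Principle B nor Principle C is at stake; coindexation permitted.

{1, 2, 5}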